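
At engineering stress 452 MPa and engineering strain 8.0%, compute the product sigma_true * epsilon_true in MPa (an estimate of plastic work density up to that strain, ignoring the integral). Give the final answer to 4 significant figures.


sigma_true = sigma_eng * (1 + epsilon_eng)
sigma_true = 452 * (1 + 0.08) = 488.16 MPa
epsilon_true = ln(1 + epsilon_eng)
epsilon_true = ln(1 + 0.08) = 0.076961
sigma_true * epsilon_true = 488.16 * 0.076961 = 37.57 MPa


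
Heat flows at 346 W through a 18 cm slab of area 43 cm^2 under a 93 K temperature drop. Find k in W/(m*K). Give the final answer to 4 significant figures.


k = Q*L / (A*dT)
L = 0.18 m, A = 4.3e-03 m^2
k = 346 * 0.18 / (4.3e-03 * 93)
k = 155.7 W/(m*K)


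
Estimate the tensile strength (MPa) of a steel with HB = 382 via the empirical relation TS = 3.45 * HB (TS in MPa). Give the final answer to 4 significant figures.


TS (MPa) = 3.45 * HB
TS = 3.45 * 382
TS = 1318 MPa


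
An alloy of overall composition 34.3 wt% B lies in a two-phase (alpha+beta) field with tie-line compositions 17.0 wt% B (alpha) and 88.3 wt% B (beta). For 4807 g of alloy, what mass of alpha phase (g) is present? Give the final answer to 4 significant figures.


f_alpha = (C_beta - C0) / (C_beta - C_alpha)
f_alpha = (88.3 - 34.3) / (88.3 - 17.0) = 0.757363
m_alpha = f_alpha * m_total = 0.757363 * 4807 = 3641 g


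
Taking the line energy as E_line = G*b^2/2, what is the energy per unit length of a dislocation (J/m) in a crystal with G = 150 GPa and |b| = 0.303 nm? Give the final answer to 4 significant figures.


E = G*b^2/2
b = 0.303 nm = 3.03e-10 m
G = 150 GPa = 1.5e+11 Pa
E = 0.5 * 1.5e+11 * (3.03e-10)^2
E = 6.886e-09 J/m


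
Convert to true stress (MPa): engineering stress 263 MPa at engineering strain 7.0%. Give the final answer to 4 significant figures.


sigma_true = sigma_eng * (1 + epsilon_eng)
sigma_true = 263 * (1 + 0.07)
sigma_true = 281.4 MPa


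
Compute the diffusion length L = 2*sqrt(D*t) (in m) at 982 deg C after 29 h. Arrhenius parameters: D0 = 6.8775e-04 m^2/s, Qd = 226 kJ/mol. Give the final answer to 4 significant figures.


Step 1: D = D0 * exp(-Qd/(R*T))
T = 1255.15 K
D = 6.8775e-04 * exp(-226e3 / (8.314 * 1255.15)) = 2.70282e-13 m^2/s
Step 2: L = 2*sqrt(D*t)
t = 29 h = 104400 s
L = 2*sqrt(2.70282e-13 * 104400) = 3.36e-04 m


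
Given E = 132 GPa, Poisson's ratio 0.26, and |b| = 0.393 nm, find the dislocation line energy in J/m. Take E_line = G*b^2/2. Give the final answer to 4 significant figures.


Step 1: G = E / (2*(1+nu))
G = 132 / (2*(1+0.26)) = 52.381 GPa = 5.2381e+10 Pa
Step 2: E_line = G*b^2/2
b = 0.393 nm = 3.93e-10 m
E_line = 0.5 * 5.2381e+10 * (3.93e-10)^2 = 4.045e-09 J/m


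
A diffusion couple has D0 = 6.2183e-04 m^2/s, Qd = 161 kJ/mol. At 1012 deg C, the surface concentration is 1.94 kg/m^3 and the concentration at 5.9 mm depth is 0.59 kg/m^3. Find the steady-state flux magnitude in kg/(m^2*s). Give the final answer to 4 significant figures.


Step 1: D = D0 * exp(-Qd/(R*T))
T = 1012 + 273.15 = 1285.15 K
D = 6.2183e-04 * exp(-161e3 / (8.314 * 1285.15)) = 1.77675e-10 m^2/s
Step 2: J = D * (C1 - C2) / dx
J = 1.77675e-10 * (1.94 - 0.59) / 5.9e-03
J = 4.065e-08 kg/(m^2*s)


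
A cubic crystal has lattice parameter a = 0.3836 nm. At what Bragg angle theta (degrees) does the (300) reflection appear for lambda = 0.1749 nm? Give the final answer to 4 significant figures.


d = a / sqrt(h^2+k^2+l^2)
d = 0.3836 / sqrt(9) = 0.127867 nm
lambda = 2*d*sin(theta)  =>  sin(theta) = lambda / (2*d)
sin(theta) = 0.1749 / (2 * 0.127867) = 0.683916
theta = 43.15 deg


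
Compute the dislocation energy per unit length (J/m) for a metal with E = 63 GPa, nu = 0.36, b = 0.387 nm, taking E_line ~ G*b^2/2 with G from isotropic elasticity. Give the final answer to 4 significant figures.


Step 1: G = E / (2*(1+nu))
G = 63 / (2*(1+0.36)) = 23.1618 GPa = 2.31618e+10 Pa
Step 2: E_line = G*b^2/2
b = 0.387 nm = 3.87e-10 m
E_line = 0.5 * 2.31618e+10 * (3.87e-10)^2 = 1.734e-09 J/m


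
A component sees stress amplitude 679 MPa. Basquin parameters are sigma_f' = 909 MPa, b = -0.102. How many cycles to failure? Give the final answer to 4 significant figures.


sigma_a = sigma_f' * (2*Nf)^b
2*Nf = (sigma_a / sigma_f')^(1/b)
2*Nf = (679 / 909)^(1/-0.102)
2*Nf = 17.4622
Nf = 8.731 cycles


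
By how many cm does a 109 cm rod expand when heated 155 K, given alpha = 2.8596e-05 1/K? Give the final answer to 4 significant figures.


dL = L0 * alpha * dT
dL = 109 * 2.8596e-05 * 155
dL = 0.4831 cm


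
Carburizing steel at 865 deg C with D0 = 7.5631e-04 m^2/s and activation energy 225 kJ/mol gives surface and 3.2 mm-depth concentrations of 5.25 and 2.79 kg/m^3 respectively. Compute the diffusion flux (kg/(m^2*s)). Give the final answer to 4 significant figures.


Step 1: D = D0 * exp(-Qd/(R*T))
T = 865 + 273.15 = 1138.15 K
D = 7.5631e-04 * exp(-225e3 / (8.314 * 1138.15)) = 3.56534e-14 m^2/s
Step 2: J = D * (C1 - C2) / dx
J = 3.56534e-14 * (5.25 - 2.79) / 3.2e-03
J = 2.741e-11 kg/(m^2*s)


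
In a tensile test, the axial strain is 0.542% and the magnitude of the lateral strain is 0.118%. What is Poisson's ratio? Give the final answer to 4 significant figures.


nu = -epsilon_lat / epsilon_axial
Lateral strain is contraction (negative), so using magnitudes:
nu = 0.118 / 0.542
nu = 0.2177


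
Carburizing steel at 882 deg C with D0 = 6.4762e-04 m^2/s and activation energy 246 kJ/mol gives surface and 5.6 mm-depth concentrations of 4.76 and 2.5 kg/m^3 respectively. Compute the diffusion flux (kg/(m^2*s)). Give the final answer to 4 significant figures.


Step 1: D = D0 * exp(-Qd/(R*T))
T = 882 + 273.15 = 1155.15 K
D = 6.4762e-04 * exp(-246e3 / (8.314 * 1155.15)) = 4.86478e-15 m^2/s
Step 2: J = D * (C1 - C2) / dx
J = 4.86478e-15 * (4.76 - 2.5) / 5.6e-03
J = 1.963e-12 kg/(m^2*s)


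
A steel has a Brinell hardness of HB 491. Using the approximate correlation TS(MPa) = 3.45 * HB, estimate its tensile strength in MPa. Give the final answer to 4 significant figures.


TS (MPa) = 3.45 * HB
TS = 3.45 * 491
TS = 1694 MPa


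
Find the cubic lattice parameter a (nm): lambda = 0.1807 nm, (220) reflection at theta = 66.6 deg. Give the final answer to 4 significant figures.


d = lambda / (2*sin(theta))
d = 0.1807 / (2*sin(66.6 deg))
d = 0.0984468 nm
a = d * sqrt(h^2+k^2+l^2) = 0.0984468 * sqrt(8)
a = 0.2784 nm


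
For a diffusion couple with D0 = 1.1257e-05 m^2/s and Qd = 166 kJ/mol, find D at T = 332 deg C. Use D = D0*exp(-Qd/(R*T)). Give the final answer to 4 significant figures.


D = D0 * exp(-Qd / (R*T))
T = 605.15 K
D = 1.1257e-05 * exp(-166e3 / (8.314 * 605.15))
D = 5.276e-20 m^2/s


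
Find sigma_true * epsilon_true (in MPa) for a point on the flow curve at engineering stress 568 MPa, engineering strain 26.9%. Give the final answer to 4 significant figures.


sigma_true = sigma_eng * (1 + epsilon_eng)
sigma_true = 568 * (1 + 0.269) = 720.792 MPa
epsilon_true = ln(1 + epsilon_eng)
epsilon_true = ln(1 + 0.269) = 0.238229
sigma_true * epsilon_true = 720.792 * 0.238229 = 171.7 MPa


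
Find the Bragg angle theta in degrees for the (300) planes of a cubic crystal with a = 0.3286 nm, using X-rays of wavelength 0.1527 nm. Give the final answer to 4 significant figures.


d = a / sqrt(h^2+k^2+l^2)
d = 0.3286 / sqrt(9) = 0.109533 nm
lambda = 2*d*sin(theta)  =>  sin(theta) = lambda / (2*d)
sin(theta) = 0.1527 / (2 * 0.109533) = 0.697048
theta = 44.19 deg


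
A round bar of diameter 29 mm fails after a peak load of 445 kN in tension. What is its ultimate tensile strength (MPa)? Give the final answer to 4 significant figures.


A0 = pi*(d/2)^2 = pi*(29/2)^2 = 660.52 mm^2
UTS = F_max / A0 = 445*1000 / 660.52
UTS = 673.7 MPa


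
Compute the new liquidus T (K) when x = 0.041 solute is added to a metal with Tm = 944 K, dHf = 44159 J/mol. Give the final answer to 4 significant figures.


dT = R*Tm^2*x / dHf
dT = 8.314 * 944^2 * 0.041 / 44159
dT = 6.87889 K
T_new = 944 - 6.87889 = 937.1 K


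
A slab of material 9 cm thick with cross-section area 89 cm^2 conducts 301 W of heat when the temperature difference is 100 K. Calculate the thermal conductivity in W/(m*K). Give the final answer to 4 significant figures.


k = Q*L / (A*dT)
L = 0.09 m, A = 8.9e-03 m^2
k = 301 * 0.09 / (8.9e-03 * 100)
k = 30.44 W/(m*K)


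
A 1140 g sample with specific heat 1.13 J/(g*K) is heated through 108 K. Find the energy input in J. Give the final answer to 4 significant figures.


Q = m * cp * dT
Q = 1140 * 1.13 * 108
Q = 139100 J


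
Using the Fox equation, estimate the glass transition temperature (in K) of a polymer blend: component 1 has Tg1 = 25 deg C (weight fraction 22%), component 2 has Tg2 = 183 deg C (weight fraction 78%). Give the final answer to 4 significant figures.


1/Tg = w1/Tg1 + w2/Tg2 (in Kelvin)
Tg1 = 298.15 K, Tg2 = 456.15 K
1/Tg = 0.22/298.15 + 0.78/456.15
Tg = 408.5 K


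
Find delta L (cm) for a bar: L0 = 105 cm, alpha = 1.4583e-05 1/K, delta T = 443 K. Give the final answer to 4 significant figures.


dL = L0 * alpha * dT
dL = 105 * 1.4583e-05 * 443
dL = 0.6783 cm


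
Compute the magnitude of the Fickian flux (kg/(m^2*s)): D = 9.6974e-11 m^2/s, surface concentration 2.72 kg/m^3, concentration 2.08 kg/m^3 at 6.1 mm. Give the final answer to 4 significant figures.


J = -D * (dC/dx) = D * (C1 - C2) / dx
J = 9.6974e-11 * (2.72 - 2.08) / 6.1e-03
J = 1.017e-08 kg/(m^2*s)


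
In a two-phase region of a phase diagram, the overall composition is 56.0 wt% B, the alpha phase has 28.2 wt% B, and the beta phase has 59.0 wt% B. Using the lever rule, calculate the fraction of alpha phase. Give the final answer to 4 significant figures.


f_alpha = (C_beta - C0) / (C_beta - C_alpha)
f_alpha = (59.0 - 56.0) / (59.0 - 28.2)
f_alpha = 0.0974


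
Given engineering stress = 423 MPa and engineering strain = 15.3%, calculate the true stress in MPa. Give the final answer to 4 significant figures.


sigma_true = sigma_eng * (1 + epsilon_eng)
sigma_true = 423 * (1 + 0.153)
sigma_true = 487.7 MPa


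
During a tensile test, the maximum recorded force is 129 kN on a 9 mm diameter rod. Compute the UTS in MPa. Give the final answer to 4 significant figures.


A0 = pi*(d/2)^2 = pi*(9/2)^2 = 63.6173 mm^2
UTS = F_max / A0 = 129*1000 / 63.6173
UTS = 2028 MPa


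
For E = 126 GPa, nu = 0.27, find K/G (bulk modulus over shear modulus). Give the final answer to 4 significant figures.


G = E / (2*(1+nu))
G = 126 / (2*(1+0.27)) = 49.6063 GPa
K = E / (3*(1-2*nu))
K = 126 / (3*(1-2*0.27)) = 91.3043 GPa
K/G = 91.3043 / 49.6063 = 1.841


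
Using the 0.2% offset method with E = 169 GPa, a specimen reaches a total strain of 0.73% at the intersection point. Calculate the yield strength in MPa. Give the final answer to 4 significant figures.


Offset strain = 0.002
Elastic strain at yield = total_strain - offset = 7.3e-03 - 0.002 = 5.3e-03
sigma_y = E * elastic_strain = 169000 * 5.3e-03
sigma_y = 895.7 MPa


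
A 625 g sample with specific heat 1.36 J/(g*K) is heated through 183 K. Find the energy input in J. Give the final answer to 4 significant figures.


Q = m * cp * dT
Q = 625 * 1.36 * 183
Q = 155600 J


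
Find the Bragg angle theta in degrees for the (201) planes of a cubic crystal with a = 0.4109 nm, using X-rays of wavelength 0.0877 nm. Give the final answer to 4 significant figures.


d = a / sqrt(h^2+k^2+l^2)
d = 0.4109 / sqrt(5) = 0.18376 nm
lambda = 2*d*sin(theta)  =>  sin(theta) = lambda / (2*d)
sin(theta) = 0.0877 / (2 * 0.18376) = 0.238626
theta = 13.81 deg


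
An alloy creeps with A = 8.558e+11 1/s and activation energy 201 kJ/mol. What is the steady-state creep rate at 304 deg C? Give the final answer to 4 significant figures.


rate = A * exp(-Q / (R*T))
T = 304 + 273.15 = 577.15 K
rate = 8.558e+11 * exp(-201e3 / (8.314 * 577.15))
rate = 5.499e-07 1/s


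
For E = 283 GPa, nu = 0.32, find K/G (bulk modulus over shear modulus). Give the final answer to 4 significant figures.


G = E / (2*(1+nu))
G = 283 / (2*(1+0.32)) = 107.197 GPa
K = E / (3*(1-2*nu))
K = 283 / (3*(1-2*0.32)) = 262.037 GPa
K/G = 262.037 / 107.197 = 2.444


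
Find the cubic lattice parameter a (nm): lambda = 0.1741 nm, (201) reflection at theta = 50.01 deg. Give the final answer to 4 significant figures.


d = lambda / (2*sin(theta))
d = 0.1741 / (2*sin(50.01 deg))
d = 0.113619 nm
a = d * sqrt(h^2+k^2+l^2) = 0.113619 * sqrt(5)
a = 0.2541 nm


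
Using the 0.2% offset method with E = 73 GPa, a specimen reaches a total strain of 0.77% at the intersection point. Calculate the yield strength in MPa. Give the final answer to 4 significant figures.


Offset strain = 0.002
Elastic strain at yield = total_strain - offset = 7.7e-03 - 0.002 = 5.7e-03
sigma_y = E * elastic_strain = 73000 * 5.7e-03
sigma_y = 416.1 MPa


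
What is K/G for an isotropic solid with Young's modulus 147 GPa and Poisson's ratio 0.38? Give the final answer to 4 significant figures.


G = E / (2*(1+nu))
G = 147 / (2*(1+0.38)) = 53.2609 GPa
K = E / (3*(1-2*nu))
K = 147 / (3*(1-2*0.38)) = 204.167 GPa
K/G = 204.167 / 53.2609 = 3.833


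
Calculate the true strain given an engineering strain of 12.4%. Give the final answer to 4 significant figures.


epsilon_true = ln(1 + epsilon_eng)
epsilon_true = ln(1 + 0.124)
epsilon_true = 0.1169


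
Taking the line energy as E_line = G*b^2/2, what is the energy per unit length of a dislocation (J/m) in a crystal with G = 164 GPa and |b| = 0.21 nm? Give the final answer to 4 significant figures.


E = G*b^2/2
b = 0.21 nm = 2.1e-10 m
G = 164 GPa = 1.64e+11 Pa
E = 0.5 * 1.64e+11 * (2.1e-10)^2
E = 3.616e-09 J/m


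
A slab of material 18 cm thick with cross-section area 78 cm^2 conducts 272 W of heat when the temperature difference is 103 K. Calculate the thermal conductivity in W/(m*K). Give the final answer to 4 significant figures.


k = Q*L / (A*dT)
L = 0.18 m, A = 7.8e-03 m^2
k = 272 * 0.18 / (7.8e-03 * 103)
k = 60.94 W/(m*K)


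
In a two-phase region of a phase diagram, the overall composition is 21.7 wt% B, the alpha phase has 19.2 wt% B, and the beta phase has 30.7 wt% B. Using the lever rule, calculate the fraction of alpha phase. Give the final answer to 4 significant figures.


f_alpha = (C_beta - C0) / (C_beta - C_alpha)
f_alpha = (30.7 - 21.7) / (30.7 - 19.2)
f_alpha = 0.7826


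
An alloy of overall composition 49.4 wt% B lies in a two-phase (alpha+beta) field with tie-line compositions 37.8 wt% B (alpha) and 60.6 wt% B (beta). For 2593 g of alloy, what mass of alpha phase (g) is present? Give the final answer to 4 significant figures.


f_alpha = (C_beta - C0) / (C_beta - C_alpha)
f_alpha = (60.6 - 49.4) / (60.6 - 37.8) = 0.491228
m_alpha = f_alpha * m_total = 0.491228 * 2593 = 1274 g


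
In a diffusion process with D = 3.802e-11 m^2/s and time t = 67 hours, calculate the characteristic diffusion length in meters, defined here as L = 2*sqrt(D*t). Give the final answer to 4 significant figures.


t = 67 hr = 241200 s
Diffusion length = 2*sqrt(D*t)
= 2*sqrt(3.802e-11 * 241200)
= 6.057e-03 m


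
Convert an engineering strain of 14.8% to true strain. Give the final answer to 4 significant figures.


epsilon_true = ln(1 + epsilon_eng)
epsilon_true = ln(1 + 0.148)
epsilon_true = 0.138


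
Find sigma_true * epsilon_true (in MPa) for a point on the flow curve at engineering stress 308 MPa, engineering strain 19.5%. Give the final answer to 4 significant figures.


sigma_true = sigma_eng * (1 + epsilon_eng)
sigma_true = 308 * (1 + 0.195) = 368.06 MPa
epsilon_true = ln(1 + epsilon_eng)
epsilon_true = ln(1 + 0.195) = 0.178146
sigma_true * epsilon_true = 368.06 * 0.178146 = 65.57 MPa


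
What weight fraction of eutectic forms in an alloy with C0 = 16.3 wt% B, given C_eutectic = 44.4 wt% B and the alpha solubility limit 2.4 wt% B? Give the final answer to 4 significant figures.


f_primary = (C_e - C0) / (C_e - C_alpha_max)
f_primary = (44.4 - 16.3) / (44.4 - 2.4)
f_primary = 0.669048
f_eutectic = 1 - 0.669048 = 0.331


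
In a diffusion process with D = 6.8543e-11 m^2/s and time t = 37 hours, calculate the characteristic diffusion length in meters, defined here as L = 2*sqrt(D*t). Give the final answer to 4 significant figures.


t = 37 hr = 133200 s
Diffusion length = 2*sqrt(D*t)
= 2*sqrt(6.8543e-11 * 133200)
= 6.043e-03 m


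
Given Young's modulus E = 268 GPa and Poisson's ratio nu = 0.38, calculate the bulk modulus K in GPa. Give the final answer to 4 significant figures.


K = E / (3*(1-2*nu))
K = 268 / (3*(1-2*0.38))
K = 372.2 GPa


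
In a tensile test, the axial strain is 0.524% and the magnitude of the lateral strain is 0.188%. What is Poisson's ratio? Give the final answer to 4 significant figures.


nu = -epsilon_lat / epsilon_axial
Lateral strain is contraction (negative), so using magnitudes:
nu = 0.188 / 0.524
nu = 0.3588


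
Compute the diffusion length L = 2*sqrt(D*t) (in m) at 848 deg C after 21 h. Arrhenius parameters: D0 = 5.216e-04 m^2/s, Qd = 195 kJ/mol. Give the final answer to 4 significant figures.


Step 1: D = D0 * exp(-Qd/(R*T))
T = 1121.15 K
D = 5.216e-04 * exp(-195e3 / (8.314 * 1121.15)) = 4.28464e-13 m^2/s
Step 2: L = 2*sqrt(D*t)
t = 21 h = 75600 s
L = 2*sqrt(4.28464e-13 * 75600) = 3.6e-04 m


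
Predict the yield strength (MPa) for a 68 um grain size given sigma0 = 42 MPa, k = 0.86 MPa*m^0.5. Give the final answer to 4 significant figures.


sigma_y = sigma0 + k / sqrt(d)
d = 68 um = 6.8e-05 m
sigma_y = 42 + 0.86 / sqrt(6.8e-05)
sigma_y = 146.3 MPa


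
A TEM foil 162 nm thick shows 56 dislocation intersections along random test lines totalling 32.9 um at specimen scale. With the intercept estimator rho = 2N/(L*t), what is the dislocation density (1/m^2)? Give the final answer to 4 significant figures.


rho = 2N / (L * t)
L = 32.9 um = 3.29e-05 m, t = 162 nm = 1.62e-07 m
rho = 2 * 56 / (3.29e-05 * 1.62e-07)
rho = 2.101e+13 1/m^2


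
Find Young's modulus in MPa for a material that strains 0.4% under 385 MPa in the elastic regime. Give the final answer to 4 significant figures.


E = sigma / epsilon
epsilon = 0.4% = 4e-03
E = 385 / 4e-03
E = 96250 MPa


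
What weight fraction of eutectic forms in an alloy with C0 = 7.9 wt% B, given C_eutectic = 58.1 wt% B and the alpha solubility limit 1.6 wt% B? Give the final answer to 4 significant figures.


f_primary = (C_e - C0) / (C_e - C_alpha_max)
f_primary = (58.1 - 7.9) / (58.1 - 1.6)
f_primary = 0.888496
f_eutectic = 1 - 0.888496 = 0.1115


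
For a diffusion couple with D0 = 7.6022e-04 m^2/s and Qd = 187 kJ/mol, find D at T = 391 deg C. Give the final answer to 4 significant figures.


D = D0 * exp(-Qd / (R*T))
T = 664.15 K
D = 7.6022e-04 * exp(-187e3 / (8.314 * 664.15))
D = 1.49e-18 m^2/s


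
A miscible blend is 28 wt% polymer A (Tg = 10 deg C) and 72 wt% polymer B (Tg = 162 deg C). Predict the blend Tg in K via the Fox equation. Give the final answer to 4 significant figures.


1/Tg = w1/Tg1 + w2/Tg2 (in Kelvin)
Tg1 = 283.15 K, Tg2 = 435.15 K
1/Tg = 0.28/283.15 + 0.72/435.15
Tg = 378.3 K


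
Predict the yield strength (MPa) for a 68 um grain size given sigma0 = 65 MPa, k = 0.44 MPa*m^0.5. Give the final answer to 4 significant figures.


sigma_y = sigma0 + k / sqrt(d)
d = 68 um = 6.8e-05 m
sigma_y = 65 + 0.44 / sqrt(6.8e-05)
sigma_y = 118.4 MPa


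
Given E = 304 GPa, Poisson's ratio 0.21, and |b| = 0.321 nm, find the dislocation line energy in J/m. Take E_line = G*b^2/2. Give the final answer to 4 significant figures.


Step 1: G = E / (2*(1+nu))
G = 304 / (2*(1+0.21)) = 125.62 GPa = 1.2562e+11 Pa
Step 2: E_line = G*b^2/2
b = 0.321 nm = 3.21e-10 m
E_line = 0.5 * 1.2562e+11 * (3.21e-10)^2 = 6.472e-09 J/m


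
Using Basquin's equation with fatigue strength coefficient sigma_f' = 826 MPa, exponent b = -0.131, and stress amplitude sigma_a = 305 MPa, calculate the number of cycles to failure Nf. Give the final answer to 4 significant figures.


sigma_a = sigma_f' * (2*Nf)^b
2*Nf = (sigma_a / sigma_f')^(1/b)
2*Nf = (305 / 826)^(1/-0.131)
2*Nf = 2008.64
Nf = 1004 cycles


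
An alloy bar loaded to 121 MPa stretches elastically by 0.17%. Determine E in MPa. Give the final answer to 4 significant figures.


E = sigma / epsilon
epsilon = 0.17% = 1.7e-03
E = 121 / 1.7e-03
E = 71180 MPa


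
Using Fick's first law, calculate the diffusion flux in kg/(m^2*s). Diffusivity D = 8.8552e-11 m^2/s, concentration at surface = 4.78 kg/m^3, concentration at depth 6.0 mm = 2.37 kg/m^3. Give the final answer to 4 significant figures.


J = -D * (dC/dx) = D * (C1 - C2) / dx
J = 8.8552e-11 * (4.78 - 2.37) / 6e-03
J = 3.557e-08 kg/(m^2*s)


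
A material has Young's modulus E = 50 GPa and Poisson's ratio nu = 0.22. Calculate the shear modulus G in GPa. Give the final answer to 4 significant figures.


G = E / (2*(1+nu))
G = 50 / (2*(1+0.22))
G = 20.49 GPa


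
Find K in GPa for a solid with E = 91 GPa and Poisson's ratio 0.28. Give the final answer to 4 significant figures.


K = E / (3*(1-2*nu))
K = 91 / (3*(1-2*0.28))
K = 68.94 GPa


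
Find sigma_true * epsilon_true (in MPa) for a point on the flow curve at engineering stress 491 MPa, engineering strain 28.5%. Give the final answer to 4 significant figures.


sigma_true = sigma_eng * (1 + epsilon_eng)
sigma_true = 491 * (1 + 0.285) = 630.935 MPa
epsilon_true = ln(1 + epsilon_eng)
epsilon_true = ln(1 + 0.285) = 0.250759
sigma_true * epsilon_true = 630.935 * 0.250759 = 158.2 MPa


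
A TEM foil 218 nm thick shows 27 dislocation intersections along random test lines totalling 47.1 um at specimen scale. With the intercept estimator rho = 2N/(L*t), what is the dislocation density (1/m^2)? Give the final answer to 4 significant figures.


rho = 2N / (L * t)
L = 47.1 um = 4.71e-05 m, t = 218 nm = 2.18e-07 m
rho = 2 * 27 / (4.71e-05 * 2.18e-07)
rho = 5.259e+12 1/m^2


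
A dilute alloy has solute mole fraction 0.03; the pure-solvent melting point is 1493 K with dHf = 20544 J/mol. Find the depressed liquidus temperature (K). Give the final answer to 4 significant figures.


dT = R*Tm^2*x / dHf
dT = 8.314 * 1493^2 * 0.03 / 20544
dT = 27.0624 K
T_new = 1493 - 27.0624 = 1466 K


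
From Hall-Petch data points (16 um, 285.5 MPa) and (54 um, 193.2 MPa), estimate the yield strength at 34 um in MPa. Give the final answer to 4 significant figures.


sigma_y = sigma0 + k / sqrt(d)
1/sqrt(d1) = 1/sqrt(1.6e-05) = 250;  1/sqrt(d2) = 136.083
k = (sigma1 - sigma2) / (1/sqrt(d1) - 1/sqrt(d2)) = (285.5 - 193.2) / (250 - 136.083) = 0.810237 MPa*m^0.5
sigma0 = sigma1 - k/sqrt(d1) = 285.5 - 0.810237*250 = 82.9407 MPa
sigma_y(d3) = 82.9407 + 0.810237 / sqrt(3.4e-05) = 221.9 MPa


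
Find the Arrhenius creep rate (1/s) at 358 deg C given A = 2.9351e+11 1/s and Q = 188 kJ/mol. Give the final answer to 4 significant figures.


rate = A * exp(-Q / (R*T))
T = 358 + 273.15 = 631.15 K
rate = 2.9351e+11 * exp(-188e3 / (8.314 * 631.15))
rate = 8.091e-05 1/s


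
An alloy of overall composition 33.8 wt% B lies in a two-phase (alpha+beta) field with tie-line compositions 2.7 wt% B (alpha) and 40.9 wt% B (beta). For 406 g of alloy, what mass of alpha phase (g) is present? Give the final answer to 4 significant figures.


f_alpha = (C_beta - C0) / (C_beta - C_alpha)
f_alpha = (40.9 - 33.8) / (40.9 - 2.7) = 0.185864
m_alpha = f_alpha * m_total = 0.185864 * 406 = 75.46 g


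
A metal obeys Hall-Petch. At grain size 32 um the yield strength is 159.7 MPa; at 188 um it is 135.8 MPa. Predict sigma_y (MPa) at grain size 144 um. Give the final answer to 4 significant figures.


sigma_y = sigma0 + k / sqrt(d)
1/sqrt(d1) = 1/sqrt(3.2e-05) = 176.777;  1/sqrt(d2) = 72.9325
k = (sigma1 - sigma2) / (1/sqrt(d1) - 1/sqrt(d2)) = (159.7 - 135.8) / (176.777 - 72.9325) = 0.230152 MPa*m^0.5
sigma0 = sigma1 - k/sqrt(d1) = 159.7 - 0.230152*176.777 = 119.014 MPa
sigma_y(d3) = 119.014 + 0.230152 / sqrt(1.44e-04) = 138.2 MPa


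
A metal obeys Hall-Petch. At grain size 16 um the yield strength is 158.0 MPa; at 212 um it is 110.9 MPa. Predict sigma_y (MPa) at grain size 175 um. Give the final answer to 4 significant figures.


sigma_y = sigma0 + k / sqrt(d)
1/sqrt(d1) = 1/sqrt(1.6e-05) = 250;  1/sqrt(d2) = 68.6803
k = (sigma1 - sigma2) / (1/sqrt(d1) - 1/sqrt(d2)) = (158.0 - 110.9) / (250 - 68.6803) = 0.259762 MPa*m^0.5
sigma0 = sigma1 - k/sqrt(d1) = 158.0 - 0.259762*250 = 93.0595 MPa
sigma_y(d3) = 93.0595 + 0.259762 / sqrt(1.75e-04) = 112.7 MPa


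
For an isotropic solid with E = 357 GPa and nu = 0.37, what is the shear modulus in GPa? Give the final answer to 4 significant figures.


G = E / (2*(1+nu))
G = 357 / (2*(1+0.37))
G = 130.3 GPa


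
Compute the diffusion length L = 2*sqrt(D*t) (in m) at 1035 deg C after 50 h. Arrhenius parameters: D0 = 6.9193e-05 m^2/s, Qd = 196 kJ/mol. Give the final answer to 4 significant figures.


Step 1: D = D0 * exp(-Qd/(R*T))
T = 1308.15 K
D = 6.9193e-05 * exp(-196e3 / (8.314 * 1308.15)) = 1.0315e-12 m^2/s
Step 2: L = 2*sqrt(D*t)
t = 50 h = 180000 s
L = 2*sqrt(1.0315e-12 * 180000) = 8.618e-04 m


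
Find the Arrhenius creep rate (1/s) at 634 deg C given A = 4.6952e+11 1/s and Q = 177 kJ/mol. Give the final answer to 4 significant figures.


rate = A * exp(-Q / (R*T))
T = 634 + 273.15 = 907.15 K
rate = 4.6952e+11 * exp(-177e3 / (8.314 * 907.15))
rate = 30.16 1/s


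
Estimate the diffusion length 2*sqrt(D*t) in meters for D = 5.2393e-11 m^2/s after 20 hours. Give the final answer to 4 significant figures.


t = 20 hr = 72000 s
Diffusion length = 2*sqrt(D*t)
= 2*sqrt(5.2393e-11 * 72000)
= 3.884e-03 m


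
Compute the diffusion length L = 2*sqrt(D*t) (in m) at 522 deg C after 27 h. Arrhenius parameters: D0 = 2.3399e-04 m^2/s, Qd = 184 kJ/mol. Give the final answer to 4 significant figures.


Step 1: D = D0 * exp(-Qd/(R*T))
T = 795.15 K
D = 2.3399e-04 * exp(-184e3 / (8.314 * 795.15)) = 1.91212e-16 m^2/s
Step 2: L = 2*sqrt(D*t)
t = 27 h = 97200 s
L = 2*sqrt(1.91212e-16 * 97200) = 8.622e-06 m


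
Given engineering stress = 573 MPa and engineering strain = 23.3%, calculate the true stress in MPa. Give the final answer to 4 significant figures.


sigma_true = sigma_eng * (1 + epsilon_eng)
sigma_true = 573 * (1 + 0.233)
sigma_true = 706.5 MPa


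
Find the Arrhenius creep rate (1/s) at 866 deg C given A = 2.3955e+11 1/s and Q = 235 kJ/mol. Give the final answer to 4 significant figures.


rate = A * exp(-Q / (R*T))
T = 866 + 273.15 = 1139.15 K
rate = 2.3955e+11 * exp(-235e3 / (8.314 * 1139.15))
rate = 4.011 1/s


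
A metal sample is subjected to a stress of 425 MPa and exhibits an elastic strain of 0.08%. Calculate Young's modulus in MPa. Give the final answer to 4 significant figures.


E = sigma / epsilon
epsilon = 0.08% = 8e-04
E = 425 / 8e-04
E = 531300 MPa


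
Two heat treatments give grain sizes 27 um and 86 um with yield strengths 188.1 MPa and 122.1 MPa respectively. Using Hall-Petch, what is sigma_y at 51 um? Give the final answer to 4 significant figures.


sigma_y = sigma0 + k / sqrt(d)
1/sqrt(d1) = 1/sqrt(2.7e-05) = 192.45;  1/sqrt(d2) = 107.833
k = (sigma1 - sigma2) / (1/sqrt(d1) - 1/sqrt(d2)) = (188.1 - 122.1) / (192.45 - 107.833) = 0.779982 MPa*m^0.5
sigma0 = sigma1 - k/sqrt(d1) = 188.1 - 0.779982*192.45 = 37.9924 MPa
sigma_y(d3) = 37.9924 + 0.779982 / sqrt(5.1e-05) = 147.2 MPa


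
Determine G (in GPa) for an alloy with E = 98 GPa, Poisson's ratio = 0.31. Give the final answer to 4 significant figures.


G = E / (2*(1+nu))
G = 98 / (2*(1+0.31))
G = 37.4 GPa


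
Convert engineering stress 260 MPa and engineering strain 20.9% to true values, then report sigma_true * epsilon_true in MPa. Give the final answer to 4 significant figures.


sigma_true = sigma_eng * (1 + epsilon_eng)
sigma_true = 260 * (1 + 0.209) = 314.34 MPa
epsilon_true = ln(1 + epsilon_eng)
epsilon_true = ln(1 + 0.209) = 0.189794
sigma_true * epsilon_true = 314.34 * 0.189794 = 59.66 MPa


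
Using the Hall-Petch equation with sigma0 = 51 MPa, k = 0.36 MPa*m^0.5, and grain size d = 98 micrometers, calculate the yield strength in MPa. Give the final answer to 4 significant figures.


sigma_y = sigma0 + k / sqrt(d)
d = 98 um = 9.8e-05 m
sigma_y = 51 + 0.36 / sqrt(9.8e-05)
sigma_y = 87.37 MPa


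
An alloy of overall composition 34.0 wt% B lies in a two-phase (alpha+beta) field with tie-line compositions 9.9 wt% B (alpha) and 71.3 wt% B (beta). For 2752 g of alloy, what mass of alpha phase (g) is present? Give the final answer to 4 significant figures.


f_alpha = (C_beta - C0) / (C_beta - C_alpha)
f_alpha = (71.3 - 34.0) / (71.3 - 9.9) = 0.607492
m_alpha = f_alpha * m_total = 0.607492 * 2752 = 1672 g


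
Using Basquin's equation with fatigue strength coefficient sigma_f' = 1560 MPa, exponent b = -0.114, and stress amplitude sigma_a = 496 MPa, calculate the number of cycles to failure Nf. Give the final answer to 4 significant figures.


sigma_a = sigma_f' * (2*Nf)^b
2*Nf = (sigma_a / sigma_f')^(1/b)
2*Nf = (496 / 1560)^(1/-0.114)
2*Nf = 23189.4
Nf = 11590 cycles


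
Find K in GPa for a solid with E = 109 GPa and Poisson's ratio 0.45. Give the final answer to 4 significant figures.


K = E / (3*(1-2*nu))
K = 109 / (3*(1-2*0.45))
K = 363.3 GPa


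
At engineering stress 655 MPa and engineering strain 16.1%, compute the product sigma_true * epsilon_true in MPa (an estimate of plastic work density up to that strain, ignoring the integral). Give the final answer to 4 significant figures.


sigma_true = sigma_eng * (1 + epsilon_eng)
sigma_true = 655 * (1 + 0.161) = 760.455 MPa
epsilon_true = ln(1 + epsilon_eng)
epsilon_true = ln(1 + 0.161) = 0.149282
sigma_true * epsilon_true = 760.455 * 0.149282 = 113.5 MPa


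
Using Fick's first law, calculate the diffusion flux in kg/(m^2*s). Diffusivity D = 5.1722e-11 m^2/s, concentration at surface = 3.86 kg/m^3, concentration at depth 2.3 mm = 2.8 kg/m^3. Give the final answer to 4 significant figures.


J = -D * (dC/dx) = D * (C1 - C2) / dx
J = 5.1722e-11 * (3.86 - 2.8) / 2.3e-03
J = 2.384e-08 kg/(m^2*s)


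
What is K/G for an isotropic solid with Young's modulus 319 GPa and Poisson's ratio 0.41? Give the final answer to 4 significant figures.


G = E / (2*(1+nu))
G = 319 / (2*(1+0.41)) = 113.121 GPa
K = E / (3*(1-2*nu))
K = 319 / (3*(1-2*0.41)) = 590.741 GPa
K/G = 590.741 / 113.121 = 5.222


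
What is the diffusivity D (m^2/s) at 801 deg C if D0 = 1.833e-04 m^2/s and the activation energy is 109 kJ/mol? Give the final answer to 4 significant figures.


D = D0 * exp(-Qd / (R*T))
T = 1074.15 K
D = 1.833e-04 * exp(-109e3 / (8.314 * 1074.15))
D = 9.171e-10 m^2/s


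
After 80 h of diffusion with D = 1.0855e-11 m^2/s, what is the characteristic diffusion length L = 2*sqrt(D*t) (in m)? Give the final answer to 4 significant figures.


t = 80 hr = 288000 s
Diffusion length = 2*sqrt(D*t)
= 2*sqrt(1.0855e-11 * 288000)
= 3.536e-03 m


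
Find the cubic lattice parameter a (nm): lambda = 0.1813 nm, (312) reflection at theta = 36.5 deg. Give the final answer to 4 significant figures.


d = lambda / (2*sin(theta))
d = 0.1813 / (2*sin(36.5 deg))
d = 0.152398 nm
a = d * sqrt(h^2+k^2+l^2) = 0.152398 * sqrt(14)
a = 0.5702 nm


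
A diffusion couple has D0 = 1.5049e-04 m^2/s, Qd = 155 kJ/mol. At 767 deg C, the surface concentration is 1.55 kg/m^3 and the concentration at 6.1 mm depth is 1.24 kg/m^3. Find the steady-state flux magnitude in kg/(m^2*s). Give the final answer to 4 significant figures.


Step 1: D = D0 * exp(-Qd/(R*T))
T = 767 + 273.15 = 1040.15 K
D = 1.5049e-04 * exp(-155e3 / (8.314 * 1040.15)) = 2.47388e-12 m^2/s
Step 2: J = D * (C1 - C2) / dx
J = 2.47388e-12 * (1.55 - 1.24) / 6.1e-03
J = 1.257e-10 kg/(m^2*s)


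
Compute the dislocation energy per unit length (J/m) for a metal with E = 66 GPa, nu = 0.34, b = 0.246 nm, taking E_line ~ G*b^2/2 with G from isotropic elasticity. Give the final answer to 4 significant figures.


Step 1: G = E / (2*(1+nu))
G = 66 / (2*(1+0.34)) = 24.6269 GPa = 2.46269e+10 Pa
Step 2: E_line = G*b^2/2
b = 0.246 nm = 2.46e-10 m
E_line = 0.5 * 2.46269e+10 * (2.46e-10)^2 = 7.452e-10 J/m


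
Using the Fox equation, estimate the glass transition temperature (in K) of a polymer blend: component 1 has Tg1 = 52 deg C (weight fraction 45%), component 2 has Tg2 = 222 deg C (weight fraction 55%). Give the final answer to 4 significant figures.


1/Tg = w1/Tg1 + w2/Tg2 (in Kelvin)
Tg1 = 325.15 K, Tg2 = 495.15 K
1/Tg = 0.45/325.15 + 0.55/495.15
Tg = 400.8 K


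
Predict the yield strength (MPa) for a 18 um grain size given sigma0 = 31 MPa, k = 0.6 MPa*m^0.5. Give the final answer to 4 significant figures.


sigma_y = sigma0 + k / sqrt(d)
d = 18 um = 1.8e-05 m
sigma_y = 31 + 0.6 / sqrt(1.8e-05)
sigma_y = 172.4 MPa


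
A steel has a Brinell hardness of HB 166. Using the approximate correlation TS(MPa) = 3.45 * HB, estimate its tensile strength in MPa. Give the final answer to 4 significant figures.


TS (MPa) = 3.45 * HB
TS = 3.45 * 166
TS = 572.7 MPa


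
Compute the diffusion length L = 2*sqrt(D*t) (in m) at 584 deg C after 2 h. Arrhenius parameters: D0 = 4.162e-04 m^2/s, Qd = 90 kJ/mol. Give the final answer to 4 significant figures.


Step 1: D = D0 * exp(-Qd/(R*T))
T = 857.15 K
D = 4.162e-04 * exp(-90e3 / (8.314 * 857.15)) = 1.36305e-09 m^2/s
Step 2: L = 2*sqrt(D*t)
t = 2 h = 7200 s
L = 2*sqrt(1.36305e-09 * 7200) = 6.265e-03 m


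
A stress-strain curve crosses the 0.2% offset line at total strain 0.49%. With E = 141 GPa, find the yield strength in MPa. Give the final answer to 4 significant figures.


Offset strain = 0.002
Elastic strain at yield = total_strain - offset = 4.9e-03 - 0.002 = 2.9e-03
sigma_y = E * elastic_strain = 141000 * 2.9e-03
sigma_y = 408.9 MPa


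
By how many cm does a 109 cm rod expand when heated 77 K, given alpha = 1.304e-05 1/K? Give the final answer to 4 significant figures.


dL = L0 * alpha * dT
dL = 109 * 1.304e-05 * 77
dL = 0.1094 cm


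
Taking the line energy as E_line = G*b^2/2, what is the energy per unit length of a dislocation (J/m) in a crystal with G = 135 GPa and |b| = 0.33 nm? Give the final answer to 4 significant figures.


E = G*b^2/2
b = 0.33 nm = 3.3e-10 m
G = 135 GPa = 1.35e+11 Pa
E = 0.5 * 1.35e+11 * (3.3e-10)^2
E = 7.351e-09 J/m


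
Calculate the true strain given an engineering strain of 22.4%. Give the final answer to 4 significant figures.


epsilon_true = ln(1 + epsilon_eng)
epsilon_true = ln(1 + 0.224)
epsilon_true = 0.2021


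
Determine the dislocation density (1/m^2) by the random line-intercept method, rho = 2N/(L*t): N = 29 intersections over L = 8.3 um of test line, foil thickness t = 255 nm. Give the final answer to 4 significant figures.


rho = 2N / (L * t)
L = 8.3 um = 8.3e-06 m, t = 255 nm = 2.55e-07 m
rho = 2 * 29 / (8.3e-06 * 2.55e-07)
rho = 2.74e+13 1/m^2


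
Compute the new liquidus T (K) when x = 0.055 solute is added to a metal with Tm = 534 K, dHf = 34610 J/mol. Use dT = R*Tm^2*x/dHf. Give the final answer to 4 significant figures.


dT = R*Tm^2*x / dHf
dT = 8.314 * 534^2 * 0.055 / 34610
dT = 3.7675 K
T_new = 534 - 3.7675 = 530.2 K


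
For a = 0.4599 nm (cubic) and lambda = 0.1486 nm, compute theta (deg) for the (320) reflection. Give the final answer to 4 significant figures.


d = a / sqrt(h^2+k^2+l^2)
d = 0.4599 / sqrt(13) = 0.127553 nm
lambda = 2*d*sin(theta)  =>  sin(theta) = lambda / (2*d)
sin(theta) = 0.1486 / (2 * 0.127553) = 0.582502
theta = 35.63 deg


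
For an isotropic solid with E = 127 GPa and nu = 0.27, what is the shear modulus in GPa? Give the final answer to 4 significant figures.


G = E / (2*(1+nu))
G = 127 / (2*(1+0.27))
G = 50 GPa


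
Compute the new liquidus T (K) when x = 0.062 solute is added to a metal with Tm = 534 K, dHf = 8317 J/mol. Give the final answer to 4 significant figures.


dT = R*Tm^2*x / dHf
dT = 8.314 * 534^2 * 0.062 / 8317
dT = 17.6733 K
T_new = 534 - 17.6733 = 516.3 K


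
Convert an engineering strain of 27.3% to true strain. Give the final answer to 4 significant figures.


epsilon_true = ln(1 + epsilon_eng)
epsilon_true = ln(1 + 0.273)
epsilon_true = 0.2414


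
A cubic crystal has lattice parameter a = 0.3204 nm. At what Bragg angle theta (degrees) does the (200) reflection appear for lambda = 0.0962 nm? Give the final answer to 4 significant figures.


d = a / sqrt(h^2+k^2+l^2)
d = 0.3204 / sqrt(4) = 0.1602 nm
lambda = 2*d*sin(theta)  =>  sin(theta) = lambda / (2*d)
sin(theta) = 0.0962 / (2 * 0.1602) = 0.30025
theta = 17.47 deg


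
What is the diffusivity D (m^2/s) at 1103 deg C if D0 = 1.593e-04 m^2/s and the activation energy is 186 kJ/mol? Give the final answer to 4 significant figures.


D = D0 * exp(-Qd / (R*T))
T = 1376.15 K
D = 1.593e-04 * exp(-186e3 / (8.314 * 1376.15))
D = 1.387e-11 m^2/s


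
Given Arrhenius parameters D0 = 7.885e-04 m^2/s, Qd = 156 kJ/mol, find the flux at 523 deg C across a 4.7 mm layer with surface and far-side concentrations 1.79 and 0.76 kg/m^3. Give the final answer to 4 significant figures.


Step 1: D = D0 * exp(-Qd/(R*T))
T = 523 + 273.15 = 796.15 K
D = 7.885e-04 * exp(-156e3 / (8.314 * 796.15)) = 4.58586e-14 m^2/s
Step 2: J = D * (C1 - C2) / dx
J = 4.58586e-14 * (1.79 - 0.76) / 4.7e-03
J = 1.005e-11 kg/(m^2*s)


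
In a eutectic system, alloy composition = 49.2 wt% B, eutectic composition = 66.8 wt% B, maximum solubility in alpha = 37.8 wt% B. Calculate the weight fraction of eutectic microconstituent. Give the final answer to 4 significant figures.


f_primary = (C_e - C0) / (C_e - C_alpha_max)
f_primary = (66.8 - 49.2) / (66.8 - 37.8)
f_primary = 0.606897
f_eutectic = 1 - 0.606897 = 0.3931


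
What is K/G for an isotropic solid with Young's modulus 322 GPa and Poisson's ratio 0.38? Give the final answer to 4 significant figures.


G = E / (2*(1+nu))
G = 322 / (2*(1+0.38)) = 116.667 GPa
K = E / (3*(1-2*nu))
K = 322 / (3*(1-2*0.38)) = 447.222 GPa
K/G = 447.222 / 116.667 = 3.833


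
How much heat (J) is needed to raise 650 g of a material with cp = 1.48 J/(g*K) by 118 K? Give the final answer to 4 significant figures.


Q = m * cp * dT
Q = 650 * 1.48 * 118
Q = 113500 J


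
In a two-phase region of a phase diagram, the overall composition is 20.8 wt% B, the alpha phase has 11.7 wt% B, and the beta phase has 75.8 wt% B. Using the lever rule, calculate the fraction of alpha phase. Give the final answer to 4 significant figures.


f_alpha = (C_beta - C0) / (C_beta - C_alpha)
f_alpha = (75.8 - 20.8) / (75.8 - 11.7)
f_alpha = 0.858


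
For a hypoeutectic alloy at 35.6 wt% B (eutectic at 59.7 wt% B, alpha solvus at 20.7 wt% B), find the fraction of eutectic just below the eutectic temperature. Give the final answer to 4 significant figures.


f_primary = (C_e - C0) / (C_e - C_alpha_max)
f_primary = (59.7 - 35.6) / (59.7 - 20.7)
f_primary = 0.617949
f_eutectic = 1 - 0.617949 = 0.3821


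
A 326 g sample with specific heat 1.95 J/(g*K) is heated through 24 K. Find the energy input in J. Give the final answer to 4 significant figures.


Q = m * cp * dT
Q = 326 * 1.95 * 24
Q = 15260 J


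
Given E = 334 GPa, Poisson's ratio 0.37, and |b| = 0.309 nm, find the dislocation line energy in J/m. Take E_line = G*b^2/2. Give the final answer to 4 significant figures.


Step 1: G = E / (2*(1+nu))
G = 334 / (2*(1+0.37)) = 121.898 GPa = 1.21898e+11 Pa
Step 2: E_line = G*b^2/2
b = 0.309 nm = 3.09e-10 m
E_line = 0.5 * 1.21898e+11 * (3.09e-10)^2 = 5.819e-09 J/m


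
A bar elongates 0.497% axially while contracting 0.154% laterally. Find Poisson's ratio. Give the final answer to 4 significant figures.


nu = -epsilon_lat / epsilon_axial
Lateral strain is contraction (negative), so using magnitudes:
nu = 0.154 / 0.497
nu = 0.3099


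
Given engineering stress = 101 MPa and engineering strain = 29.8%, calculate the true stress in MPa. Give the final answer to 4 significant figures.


sigma_true = sigma_eng * (1 + epsilon_eng)
sigma_true = 101 * (1 + 0.298)
sigma_true = 131.1 MPa
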